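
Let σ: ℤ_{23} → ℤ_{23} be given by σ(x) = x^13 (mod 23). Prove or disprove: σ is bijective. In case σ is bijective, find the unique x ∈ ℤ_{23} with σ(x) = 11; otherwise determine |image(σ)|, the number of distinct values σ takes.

Since 23 is prime, the nonzero elements of ℤ_{23} form a cyclic group of order 22.
As gcd(13, 22) = 1, raising to the 13th power is a bijection on this group: if u^13 ≡ v^13 then (uv^{−1})^13 = 1, and the only element of order dividing gcd(13, 22) = 1 is 1, so u = v.
With σ(0) = 0 this makes σ injective on all of ℤ_{23}, hence bijective (finite equal-size domain and codomain). In particular σ is bijective.
Since σ is bijective, we find the preimage of 11. The inverse of x ↦ x^13 on (ℤ_{23})^× is x ↦ x^17, because 13·17 = 221 = 10·22 + 1 ≡ 1 (mod 22) and x^{22} = 1 for x ≠ 0 (Fermat). So σ⁻¹(11) = 11^17 mod 23.
Repeated squaring mod 23: 11^1 ≡ 11, 11^2 ≡ 11² = 121 ≡ 6, 11^4 ≡ 6² = 36 ≡ 13, 11^8 ≡ 13² = 169 ≡ 8, 11^16 ≡ 8² = 64 ≡ 18. Since 17 = 16 + 1, 11^17 ≡ 18·11: 18·11 = 198 ≡ 14. So 11^17 ≡ 14 (mod 23).
Hence σ⁻¹(11) = 14.

14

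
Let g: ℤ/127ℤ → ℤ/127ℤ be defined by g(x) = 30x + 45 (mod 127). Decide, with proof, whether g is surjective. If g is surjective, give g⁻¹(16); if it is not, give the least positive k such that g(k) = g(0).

By definition, g is surjective if every y in the codomain equals g(x) for some x in the domain.
Since gcd(30, 127) = 1, 30 is invertible modulo 127. Euclid's algorithm: 127 = 4·30 + 7, 30 = 4·7 + 2, 7 = 3·2 + 1; back-substituting gives 1 = 72·30 − 17·127, so 30⁻¹ ≡ 72 (mod 127).
For any y ∈ ℤ/127ℤ, x = 72(y − 45) mod 127 satisfies g(x) = 30·72(y − 45) + 45 ≡ y (since 30·72 ≡ 1 mod 127). So every y has a preimage.
Therefore g is surjective.
Since g is surjective, we compute g⁻¹(16): solve 30x + 45 ≡ 16 (mod 127), i.e. 30x ≡ 98 (mod 127).
Multiplying by 30⁻¹ = 72 gives x ≡ 72·98 = 7056 = 55·127 + 71 ≡ 71 (mod 127).
Check: g(71) = 30·71 + 45 = 2175 = 17·127 + 16 ≡ 16 (mod 127).

71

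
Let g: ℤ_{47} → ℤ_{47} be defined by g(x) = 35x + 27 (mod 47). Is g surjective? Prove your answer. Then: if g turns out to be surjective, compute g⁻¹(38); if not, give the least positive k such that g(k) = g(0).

Since gcd(35, 47) = 1, 35 is invertible modulo 47. Euclid's algorithm: 47 = 1·35 + 12, 35 = 2·12 + 11, 12 = 1·11 + 1; back-substituting gives 1 = 43·35 − 32·47, so 35⁻¹ ≡ 43 (mod 47).
For any y ∈ ℤ_{47}, x = 43(y − 27) mod 47 satisfies g(x) = 35·43(y − 27) + 27 ≡ y (since 35·43 ≡ 1 mod 47). So every y has a preimage.
So g is surjective.
Since g is surjective, we compute g⁻¹(38): solve 35x + 27 ≡ 38 (mod 47), i.e. 35x ≡ 11 (mod 47).
Multiplying by 35⁻¹ = 43 gives x ≡ 43·11 = 473 = 10·47 + 3 ≡ 3 (mod 47).
Check: g(3) = 35·3 + 27 = 132 = 2·47 + 38 ≡ 38 (mod 47).

3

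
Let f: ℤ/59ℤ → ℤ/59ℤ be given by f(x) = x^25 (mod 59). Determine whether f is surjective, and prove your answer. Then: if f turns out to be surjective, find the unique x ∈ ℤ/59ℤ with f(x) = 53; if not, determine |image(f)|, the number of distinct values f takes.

Since 59 is prime, the nonzero elements of ℤ/59ℤ form a cyclic group of order 58.
As gcd(25, 58) = 1, raising to the 25th power is a bijection on this group: if x_1^25 ≡ x_2^25 then (x_1x_2^{−1})^25 = 1, and the only element of order dividing gcd(25, 58) = 1 is 1, so x_1 = x_2.
With f(0) = 0 this makes f injective on all of ℤ/59ℤ, hence bijective (finite equal-size domain and codomain). In particular f is surjective.
Since f is surjective, we find the preimage of 53. The inverse of x ↦ x^25 on (ℤ/59ℤ)^× is x ↦ x^7, because 25·7 = 175 = 3·58 + 1 ≡ 1 (mod 58) and x^{58} = 1 for x ≠ 0 (Fermat). So f⁻¹(53) = 53^7 mod 59.
Repeated squaring mod 59: 53^1 ≡ 53, 53^2 ≡ 53² = 2809 ≡ 36, 53^4 ≡ 36² = 1296 ≡ 57. Since 7 = 4 + 2 + 1, 53^7 ≡ 57·36·53: 57·36 = 2052 ≡ 46, then 46·53 = 2438 ≡ 19. So 53^7 ≡ 19 (mod 59).
Hence f⁻¹(53) = 19.

19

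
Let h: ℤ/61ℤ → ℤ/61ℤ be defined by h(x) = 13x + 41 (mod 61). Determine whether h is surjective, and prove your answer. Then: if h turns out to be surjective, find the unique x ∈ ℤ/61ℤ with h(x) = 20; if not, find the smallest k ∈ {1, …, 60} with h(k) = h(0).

Since gcd(13, 61) = 1, 13 is invertible modulo 61. Euclid's algorithm: 61 = 4·13 + 9, 13 = 1·9 + 4, 9 = 2·4 + 1; back-substituting gives 1 = 47·13 − 10·61, so 13⁻¹ ≡ 47 (mod 61).
Then y ↦ 47(y − 41) is a two-sided inverse to h, so every y ∈ ℤ/61ℤ has a preimage.
Therefore h is surjective.
Since h is surjective, we compute h⁻¹(20): solve 13x + 41 ≡ 20 (mod 61), i.e. 13x ≡ 40 (mod 61).
Multiplying by 13⁻¹ = 47 gives x ≡ 47·40 = 1880 = 30·61 + 50 ≡ 50 (mod 61).
Check: h(50) = 13·50 + 41 = 691 = 11·61 + 20 ≡ 20 (mod 61).

50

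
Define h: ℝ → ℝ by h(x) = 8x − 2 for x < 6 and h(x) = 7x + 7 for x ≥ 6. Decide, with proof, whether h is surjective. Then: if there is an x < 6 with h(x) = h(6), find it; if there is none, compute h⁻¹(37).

Both pieces are strictly increasing (slopes 8 and 7), so each is injective on its own interval.
The left piece maps (−∞, 6) onto (−∞, 46); the right piece maps [6, ∞) onto [49, ∞).
The union (−∞, 46) ∪ [49, ∞) omits the interval between 46 and 49; in particular 46 has no preimage. So h is not surjective.
Because the two images are disjoint, no x < 6 has h(x) = h(6), so we compute h⁻¹(37): 37 lies in (−∞, 46), so solve 8x − 2 = 37: x = (37 + 2)/8 = 39/8.

39/8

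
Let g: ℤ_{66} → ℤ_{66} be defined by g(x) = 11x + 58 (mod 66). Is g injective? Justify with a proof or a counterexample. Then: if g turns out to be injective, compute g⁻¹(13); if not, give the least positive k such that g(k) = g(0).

Recall that injectivity means: for all x_1, x_2 in the domain, g(x_1) = g(x_2) implies x_1 = x_2.
We have gcd(11, 66) = 11 > 1. Taking x_1 = 0 and x_2 = 6: g(0) = 58 and g(6) = 11·6 + 58 = 124 ≡ 58 (mod 66).
So g(0) = g(6) while 0 ≠ 6, so g is not injective.
Since g is not injective, we find the least positive k with g(k) = g(0): this means 11k ≡ 0 (mod 66), i.e. 66 ∣ 11k. Since gcd(11, 66) = 11, dividing through by 11 this holds exactly when 6 ∣ k.
The smallest positive such k is 6.

6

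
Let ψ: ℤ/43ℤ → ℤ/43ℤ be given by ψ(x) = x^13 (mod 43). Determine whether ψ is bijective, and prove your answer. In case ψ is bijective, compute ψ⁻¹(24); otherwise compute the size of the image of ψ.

Since 43 is prime, the nonzero elements of ℤ/43ℤ form a cyclic group of order 42.
As gcd(13, 42) = 1, raising to the 13th power is a bijection on this group: if x_1^13 ≡ x_2^13 then (x_1x_2^{−1})^13 = 1, and the only element of order dividing gcd(13, 42) = 1 is 1, so x_1 = x_2.
With ψ(0) = 0 this makes ψ injective on all of ℤ/43ℤ, hence bijective (finite equal-size domain and codomain). In particular ψ is bijective.
Since ψ is bijective, we find the preimage of 24. The inverse of x ↦ x^13 on (ℤ/43ℤ)^× is x ↦ x^13, because 13·13 = 169 = 4·42 + 1 ≡ 1 (mod 42) and x^{42} = 1 for x ≠ 0 (Fermat). So ψ⁻¹(24) = 24^13 mod 43.
Repeated squaring mod 43: 24^1 ≡ 24, 24^2 ≡ 24² = 576 ≡ 17, 24^4 ≡ 17² = 289 ≡ 31, 24^8 ≡ 31² = 961 ≡ 15. Since 13 = 8 + 4 + 1, 24^13 ≡ 15·31·24: 15·31 = 465 ≡ 35, then 35·24 = 840 ≡ 23. So 24^13 ≡ 23 (mod 43).
Hence ψ⁻¹(24) = 23.

23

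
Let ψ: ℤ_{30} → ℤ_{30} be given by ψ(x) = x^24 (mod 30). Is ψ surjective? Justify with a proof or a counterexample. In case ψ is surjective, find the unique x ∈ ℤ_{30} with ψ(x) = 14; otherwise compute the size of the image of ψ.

8

ψ(2): Repeated squaring mod 30: 2^1 ≡ 2, 2^2 ≡ 2² = 4, 2^4 ≡ 4² = 16, 2^8 ≡ 16² = 256 ≡ 16, 2^16 ≡ 16² = 256 ≡ 16. Since 24 = 16 + 8, 2^24 ≡ 16·16: 16·16 = 256 ≡ 16. So 2^24 ≡ 16 (mod 30).
ψ(4): Repeated squaring mod 30: 4^1 ≡ 4, 4^2 ≡ 4² = 16, 4^4 ≡ 16² = 256 ≡ 16, 4^8 ≡ 16² = 256 ≡ 16, 4^16 ≡ 16² = 256 ≡ 16. Since 24 = 16 + 8, 4^24 ≡ 16·16: 16·16 = 256 ≡ 16. So 4^24 ≡ 16 (mod 30).
So ψ(2) = ψ(4) = 16 while 2 ≠ 4, therefore ψ is not injective.
A non-injective map from the 30-element set ℤ_{30} to itself takes at most 29 distinct values, so it cannot be surjective. Hence ψ is not surjective.
Since ψ is not surjective, we determine |image(ψ)|. Computing x^24 mod 30 for each x (by repeated squaring, reducing mod 30 at every step), the values ψ(0), ψ(1), …, ψ(29) are: 0, 1, 16, 21, 16, 25, 6, 1, 16, 21, 10, 1, 6, 1, 16, 15, 16, 1, 6, 1, 10, 21, 16, 1, 6, 25, 16, 21, 16, 1.
The distinct values are {0, 1, 6, 10, 15, 16, 21, 25}; there are 8 of them.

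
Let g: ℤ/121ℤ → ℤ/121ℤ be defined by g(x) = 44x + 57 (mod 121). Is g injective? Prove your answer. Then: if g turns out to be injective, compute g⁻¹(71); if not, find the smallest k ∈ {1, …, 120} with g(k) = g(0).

By definition, g is injective when g(u) = g(v) forces u = v.
We have gcd(44, 121) = 11 > 1. Taking u = 0 and v = 11: g(0) = 57 and g(11) = 44·11 + 57 = 541 ≡ 57 (mod 121).
So g(0) = g(11) while 0 ≠ 11, thus g is not injective.
Since g is not injective, we find the least positive k with g(k) = g(0): this means 44k ≡ 0 (mod 121), i.e. 121 ∣ 44k. Since gcd(44, 121) = 11, dividing through by 11 this holds exactly when 11 ∣ 4k, and as gcd(4, 11) = 1, exactly when 11 ∣ k.
The smallest positive such k is 11.

11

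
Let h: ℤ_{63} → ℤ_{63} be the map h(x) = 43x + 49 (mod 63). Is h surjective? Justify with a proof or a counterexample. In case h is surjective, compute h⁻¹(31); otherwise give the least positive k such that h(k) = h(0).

45

Since gcd(43, 63) = 1, 43 is invertible modulo 63. Euclid's algorithm: 63 = 1·43 + 20, 43 = 2·20 + 3, 20 = 6·3 + 2, 3 = 1·2 + 1; back-substituting gives 1 = 22·43 − 15·63, so 43⁻¹ ≡ 22 (mod 63).
Then y ↦ 22(y − 49) is a two-sided inverse to h, so every y ∈ ℤ_{63} has a preimage.
Therefore h is surjective.
Since h is surjective, we compute h⁻¹(31): solve 43x + 49 ≡ 31 (mod 63), i.e. 43x ≡ 45 (mod 63).
Multiplying by 43⁻¹ = 22 gives x ≡ 22·45 = 990 = 15·63 + 45 ≡ 45 (mod 63).
Check: h(45) = 43·45 + 49 = 1984 = 31·63 + 31 ≡ 31 (mod 63).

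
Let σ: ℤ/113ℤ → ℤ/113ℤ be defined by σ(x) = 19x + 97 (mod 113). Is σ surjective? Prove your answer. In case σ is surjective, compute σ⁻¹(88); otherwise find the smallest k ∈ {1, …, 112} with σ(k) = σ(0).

Since gcd(19, 113) = 1, 19 is invertible modulo 113. Euclid's algorithm: 113 = 5·19 + 18, 19 = 1·18 + 1; back-substituting gives 1 = 6·19 − 1·113, so 19⁻¹ ≡ 6 (mod 113).
Then y ↦ 6(y − 97) is a two-sided inverse to σ, so every y ∈ ℤ/113ℤ has a preimage.
Therefore σ is surjective.
Since σ is surjective, we compute σ⁻¹(88): solve 19x + 97 ≡ 88 (mod 113), i.e. 19x ≡ 104 (mod 113).
Multiplying by 19⁻¹ = 6 gives x ≡ 6·104 = 624 = 5·113 + 59 ≡ 59 (mod 113).
Check: σ(59) = 19·59 + 97 = 1218 = 10·113 + 88 ≡ 88 (mod 113).

59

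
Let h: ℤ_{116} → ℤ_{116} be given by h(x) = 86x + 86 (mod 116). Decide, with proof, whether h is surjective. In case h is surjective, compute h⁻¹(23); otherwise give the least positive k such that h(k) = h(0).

58

By definition, h is surjective if every y in the codomain equals h(x) for some x in the domain.
Since gcd(86, 116) = 2, we have 86x ≡ 0 (mod 2) for all x, so h(x) ≡ 0 (mod 2).
But 1 ≢ 0 (mod 2), so 1 ∈ ℤ_{116} has no preimage. Hence h is not surjective.
Since h is not surjective, we find the least positive k with h(k) = h(0): this means 86k ≡ 0 (mod 116), i.e. 116 ∣ 86k. Since gcd(86, 116) = 2, dividing through by 2 this holds exactly when 58 ∣ 43k, and as gcd(43, 58) = 1, exactly when 58 ∣ k.
The smallest positive such k is 58.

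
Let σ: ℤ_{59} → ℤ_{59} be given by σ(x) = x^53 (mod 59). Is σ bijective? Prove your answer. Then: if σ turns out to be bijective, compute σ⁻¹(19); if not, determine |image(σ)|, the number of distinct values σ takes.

16

Since 59 is prime, the nonzero elements of ℤ_{59} form a cyclic group of order 58.
As gcd(53, 58) = 1, raising to the 53rd power is a bijection on this group: if a^53 ≡ b^53 then (ab^{−1})^53 = 1, and the only element of order dividing gcd(53, 58) = 1 is 1, so a = b.
With σ(0) = 0 this makes σ injective on all of ℤ_{59}, hence bijective (finite equal-size domain and codomain). In particular σ is bijective.
Since σ is bijective, we find the preimage of 19. The inverse of x ↦ x^53 on (ℤ_{59})^× is x ↦ x^23, because 53·23 = 1219 = 21·58 + 1 ≡ 1 (mod 58) and x^{58} = 1 for x ≠ 0 (Fermat). So σ⁻¹(19) = 19^23 mod 59.
Repeated squaring mod 59: 19^1 ≡ 19, 19^2 ≡ 19² = 361 ≡ 7, 19^4 ≡ 7² = 49, 19^8 ≡ 49² = 2401 ≡ 41, 19^16 ≡ 41² = 1681 ≡ 29. Since 23 = 16 + 4 + 2 + 1, 19^23 ≡ 29·49·7·19: 29·49 = 1421 ≡ 5, then 5·7 = 35, then 35·19 = 665 ≡ 16. So 19^23 ≡ 16 (mod 59).
Hence σ⁻¹(19) = 16.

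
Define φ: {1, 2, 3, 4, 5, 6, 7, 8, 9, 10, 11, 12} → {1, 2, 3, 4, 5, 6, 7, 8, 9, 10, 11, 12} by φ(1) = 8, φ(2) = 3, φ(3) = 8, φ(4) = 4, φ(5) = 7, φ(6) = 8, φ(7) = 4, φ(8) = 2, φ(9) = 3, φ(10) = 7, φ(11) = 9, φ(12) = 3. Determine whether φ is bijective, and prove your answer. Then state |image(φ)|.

φ(1) = 8 = φ(3) with 1 ≠ 3, so φ is not injective, hence not bijective.
The image of φ is {2, 3, 4, 7, 8, 9}, which has 6 elements.

6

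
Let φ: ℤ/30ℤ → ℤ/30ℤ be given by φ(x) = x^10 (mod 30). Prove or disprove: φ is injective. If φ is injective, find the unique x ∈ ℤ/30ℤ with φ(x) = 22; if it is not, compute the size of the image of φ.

12

φ(2): Repeated squaring mod 30: 2^1 ≡ 2, 2^2 ≡ 2² = 4, 2^4 ≡ 4² = 16, 2^8 ≡ 16² = 256 ≡ 16. Since 10 = 8 + 2, 2^10 ≡ 16·4: 16·4 = 64 ≡ 4. So 2^10 ≡ 4 (mod 30).
φ(8): Repeated squaring mod 30: 8^1 ≡ 8, 8^2 ≡ 8² = 64 ≡ 4, 8^4 ≡ 4² = 16, 8^8 ≡ 16² = 256 ≡ 16. Since 10 = 8 + 2, 8^10 ≡ 16·4: 16·4 = 64 ≡ 4. So 8^10 ≡ 4 (mod 30).
So φ(2) = φ(8) = 4 while 2 ≠ 8, thus φ is not injective.
Since φ is not injective, we determine |image(φ)|. Computing x^10 mod 30 for each x (by repeated squaring, reducing mod 30 at every step), the values φ(0), φ(1), …, φ(29) are: 0, 1, 4, 9, 16, 25, 6, 19, 4, 21, 10, 1, 24, 19, 16, 15, 16, 19, 24, 1, 10, 21, 4, 19, 6, 25, 16, 9, 4, 1.
The distinct values are {0, 1, 4, 6, 9, 10, 15, 16, 19, 21, 24, 25}; there are 12 of them.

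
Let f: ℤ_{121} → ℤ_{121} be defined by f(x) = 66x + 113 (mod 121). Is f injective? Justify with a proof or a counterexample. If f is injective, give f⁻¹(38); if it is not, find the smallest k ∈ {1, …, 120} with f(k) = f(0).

11

Recall: injectivity means: for all s, t in the domain, f(s) = f(t) implies s = t.
We have gcd(66, 121) = 11 > 1. Taking s = 0 and t = 11: f(0) = 113 and f(11) = 66·11 + 113 = 839 ≡ 113 (mod 121).
So f(0) = f(11) while 0 ≠ 11, therefore f is not injective.
Since f is not injective, we find the least positive k with f(k) = f(0): this means 66k ≡ 0 (mod 121), i.e. 121 ∣ 66k. Since gcd(66, 121) = 11, dividing through by 11 this holds exactly when 11 ∣ 6k, and as gcd(6, 11) = 1, exactly when 11 ∣ k.
The smallest positive such k is 11.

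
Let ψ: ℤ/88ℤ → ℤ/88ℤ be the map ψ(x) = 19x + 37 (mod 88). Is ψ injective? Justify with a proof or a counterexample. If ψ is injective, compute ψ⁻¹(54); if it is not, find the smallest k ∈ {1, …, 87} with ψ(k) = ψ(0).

75

Suppose ψ(u) = ψ(v) in ℤ/88ℤ. Then 19u + 37 ≡ 19v + 37 (mod 88), therefore 19(u − v) ≡ 0 (mod 88).
Since gcd(19, 88) = 1, 19 is invertible modulo 88, so u − v ≡ 0 (mod 88), i.e. u = v.
Thus ψ is injective.
We now compute 19⁻¹ mod 88 explicitly. Euclid's algorithm: 88 = 4·19 + 12, 19 = 1·12 + 7, 12 = 1·7 + 5, 7 = 1·5 + 2, 5 = 2·2 + 1; back-substituting gives 1 = 51·19 − 11·88, so 19⁻¹ ≡ 51 (mod 88).
Since ψ is injective, we compute ψ⁻¹(54): solve 19x + 37 ≡ 54 (mod 88), i.e. 19x ≡ 17 (mod 88).
Multiplying by 19⁻¹ = 51 gives x ≡ 51·17 = 867 = 9·88 + 75 ≡ 75 (mod 88).
Check: ψ(75) = 19·75 + 37 = 1462 = 16·88 + 54 ≡ 54 (mod 88).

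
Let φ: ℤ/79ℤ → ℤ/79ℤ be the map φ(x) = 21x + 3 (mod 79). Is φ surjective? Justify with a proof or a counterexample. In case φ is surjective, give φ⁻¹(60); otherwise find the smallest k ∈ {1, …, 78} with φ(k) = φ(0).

Since gcd(21, 79) = 1, 21 is invertible modulo 79. Euclid's algorithm: 79 = 3·21 + 16, 21 = 1·16 + 5, 16 = 3·5 + 1; back-substituting gives 1 = 64·21 − 17·79, so 21⁻¹ ≡ 64 (mod 79).
Then y ↦ 64(y − 3) is a two-sided inverse to φ, so every y ∈ ℤ/79ℤ has a preimage.
Hence φ is surjective.
Since φ is surjective, we find φ⁻¹(60): we need 21x ≡ 60 − 3 ≡ 57 (mod 79). Using 21⁻¹ = 64: x ≡ 64·57 = 3648 = 46·79 + 14, so x = 14.
Check: φ(14) = 21·14 + 3 = 297 = 3·79 + 60 ≡ 60 (mod 79).

14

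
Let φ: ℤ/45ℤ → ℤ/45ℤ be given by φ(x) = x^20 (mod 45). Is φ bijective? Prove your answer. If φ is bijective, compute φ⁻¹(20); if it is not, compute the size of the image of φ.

8

φ(3): Repeated squaring mod 45: 3^1 ≡ 3, 3^2 ≡ 3² = 9, 3^4 ≡ 9² = 81 ≡ 36, 3^8 ≡ 36² = 1296 ≡ 36, 3^16 ≡ 36² = 1296 ≡ 36. Since 20 = 16 + 4, 3^20 ≡ 36·36: 36·36 = 1296 ≡ 36. So 3^20 ≡ 36 (mod 45).
φ(6): Repeated squaring mod 45: 6^1 ≡ 6, 6^2 ≡ 6² = 36, 6^4 ≡ 36² = 1296 ≡ 36, 6^8 ≡ 36² = 1296 ≡ 36, 6^16 ≡ 36² = 1296 ≡ 36. Since 20 = 16 + 4, 6^20 ≡ 36·36: 36·36 = 1296 ≡ 36. So 6^20 ≡ 36 (mod 45).
So φ(3) = φ(6) = 36 while 3 ≠ 6, thus φ is not injective, hence not bijective.
Since φ is not bijective, we determine |image(φ)|. Computing x^20 mod 45 for each x (by repeated squaring, reducing mod 45 at every step), the values φ(0), φ(1), …, φ(44) are: 0, 1, 31, 36, 16, 25, 36, 31, 1, 36, 10, 31, 36, 16, 16, 0, 31, 1, 36, 1, 40, 36, 16, 16, 36, 40, 1, 36, 1, 31, 0, 16, 16, 36, 31, 10, 36, 1, 31, 36, 25, 16, 36, 31, 1.
The distinct values are {0, 1, 10, 16, 25, 31, 36, 40}; there are 8 of them.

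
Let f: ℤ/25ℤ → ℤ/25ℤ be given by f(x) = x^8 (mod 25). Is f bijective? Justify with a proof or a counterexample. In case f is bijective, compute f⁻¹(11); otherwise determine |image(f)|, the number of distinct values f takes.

f(3): Repeated squaring mod 25: 3^1 ≡ 3, 3^2 ≡ 3² = 9, 3^4 ≡ 9² = 81 ≡ 6, 3^8 ≡ 6² = 36 ≡ 11. So 3^8 ≡ 11 (mod 25).
f(4): Repeated squaring mod 25: 4^1 ≡ 4, 4^2 ≡ 4² = 16, 4^4 ≡ 16² = 256 ≡ 6, 4^8 ≡ 6² = 36 ≡ 11. So 4^8 ≡ 11 (mod 25).
So f(3) = f(4) = 11 while 3 ≠ 4, hence f is not injective, hence not bijective.
Since f is not bijective, we determine |image(f)|. Computing x^8 mod 25 for each x (by repeated squaring, reducing mod 25 at every step), the values f(0), f(1), …, f(24) are: 0, 1, 6, 11, 11, 0, 16, 1, 16, 21, 0, 6, 21, 21, 6, 0, 21, 16, 1, 16, 0, 11, 11, 6, 1.
The distinct values are {0, 1, 6, 11, 16, 21}; there are 6 of them.

6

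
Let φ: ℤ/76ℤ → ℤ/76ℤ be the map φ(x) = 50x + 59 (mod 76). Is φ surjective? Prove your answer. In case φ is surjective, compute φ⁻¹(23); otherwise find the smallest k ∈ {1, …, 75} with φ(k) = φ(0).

38

Recall that surjectivity means every element of the codomain has a preimage under φ.
Since gcd(50, 76) = 2, we have 50x ≡ 0 (mod 2) for all x, so φ(x) ≡ 1 (mod 2).
But 0 ≢ 1 (mod 2), so 0 ∈ ℤ/76ℤ has no preimage. So φ is not surjective.
Since φ is not surjective, we find the least positive k with φ(k) = φ(0): this means 50k ≡ 0 (mod 76), i.e. 76 ∣ 50k. Since gcd(50, 76) = 2, dividing through by 2 this holds exactly when 38 ∣ 25k, and as gcd(25, 38) = 1, exactly when 38 ∣ k.
The smallest positive such k is 38.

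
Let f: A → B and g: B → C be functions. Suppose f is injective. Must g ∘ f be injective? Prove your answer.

not injective

No. Take A = B = C = {1, 2, 3}, f = identity (injective), and g(x) = 1 for every x.
Then (g ∘ f)(1) = 1 = (g ∘ f)(3) with 1 ≠ 3, so g ∘ f is not injective.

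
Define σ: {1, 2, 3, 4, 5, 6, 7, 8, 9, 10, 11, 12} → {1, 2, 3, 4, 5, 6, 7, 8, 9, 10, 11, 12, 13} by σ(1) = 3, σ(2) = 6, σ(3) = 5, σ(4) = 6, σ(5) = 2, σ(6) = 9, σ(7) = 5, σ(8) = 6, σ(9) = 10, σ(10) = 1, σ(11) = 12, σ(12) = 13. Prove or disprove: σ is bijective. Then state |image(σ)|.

σ(2) = 6 = σ(4) with 2 ≠ 4, so σ is not injective, hence not bijective.
The image of σ is {1, 2, 3, 5, 6, 9, 10, 12, 13}, which has 9 elements.

9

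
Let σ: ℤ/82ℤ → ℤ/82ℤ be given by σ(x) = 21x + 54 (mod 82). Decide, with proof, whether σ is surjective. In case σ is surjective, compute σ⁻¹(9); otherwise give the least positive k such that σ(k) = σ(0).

33

By definition, surjectivity means every element of the codomain has a preimage under σ.
Since gcd(21, 82) = 1, 21 is invertible modulo 82. Euclid's algorithm: 82 = 3·21 + 19, 21 = 1·19 + 2, 19 = 9·2 + 1; back-substituting gives 1 = 43·21 − 11·82, so 21⁻¹ ≡ 43 (mod 82).
For any y ∈ ℤ/82ℤ, x = 43(y − 54) mod 82 satisfies σ(x) = 21·43(y − 54) + 54 ≡ y (since 21·43 ≡ 1 mod 82). So every y has a preimage.
Thus σ is surjective.
Since σ is surjective, we compute σ⁻¹(9): solve 21x + 54 ≡ 9 (mod 82), i.e. 21x ≡ 37 (mod 82).
Multiplying by 21⁻¹ = 43 gives x ≡ 43·37 = 1591 = 19·82 + 33 ≡ 33 (mod 82).
Check: σ(33) = 21·33 + 54 = 747 = 9·82 + 9 ≡ 9 (mod 82).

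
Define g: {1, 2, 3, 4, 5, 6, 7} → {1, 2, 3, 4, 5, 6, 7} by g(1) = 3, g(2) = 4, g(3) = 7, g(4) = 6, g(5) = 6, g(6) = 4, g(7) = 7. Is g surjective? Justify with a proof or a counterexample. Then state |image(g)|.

No element maps to 1, so g is not surjective.
The image of g is {3, 4, 6, 7}, which has 4 elements.

4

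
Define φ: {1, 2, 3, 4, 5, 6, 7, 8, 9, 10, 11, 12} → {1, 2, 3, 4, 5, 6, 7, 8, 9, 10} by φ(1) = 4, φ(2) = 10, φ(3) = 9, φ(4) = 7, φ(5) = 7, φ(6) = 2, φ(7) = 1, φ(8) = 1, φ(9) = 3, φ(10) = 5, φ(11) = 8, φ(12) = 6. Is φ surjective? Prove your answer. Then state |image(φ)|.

10

Every element of the codomain has a preimage: 1 = φ(7), 2 = φ(6), 3 = φ(9), 4 = φ(1), 5 = φ(10), 6 = φ(12), 7 = φ(4), 8 = φ(11), 9 = φ(3), 10 = φ(2).
Therefore φ is surjective.
The image of φ is {1, 2, 3, 4, 5, 6, 7, 8, 9, 10}, which has 10 elements.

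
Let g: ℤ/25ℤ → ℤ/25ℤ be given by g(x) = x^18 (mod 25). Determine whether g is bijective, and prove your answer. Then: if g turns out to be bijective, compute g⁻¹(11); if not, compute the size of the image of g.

g(0) = 0^18 = 0.
g(5): Repeated squaring mod 25: 5^1 ≡ 5, 5^2 ≡ 5² = 25 ≡ 0, 5^4 ≡ 0² = 0, 5^8 ≡ 0² = 0, 5^16 ≡ 0² = 0. Since 18 = 16 + 2, 5^18 ≡ 0·0: 0·0 = 0. So 5^18 ≡ 0 (mod 25).
So g(0) = g(5) = 0 while 0 ≠ 5, so g is not injective, hence not bijective.
Since g is not bijective, we determine |image(g)|. Computing x^18 mod 25 for each x (by repeated squaring, reducing mod 25 at every step), the values g(0), g(1), …, g(24) are: 0, 1, 19, 14, 11, 0, 16, 24, 9, 21, 0, 6, 4, 4, 6, 0, 21, 9, 24, 16, 0, 11, 14, 19, 1.
The distinct values are {0, 1, 4, 6, 9, 11, 14, 16, 19, 21, 24}; there are 11 of them.

11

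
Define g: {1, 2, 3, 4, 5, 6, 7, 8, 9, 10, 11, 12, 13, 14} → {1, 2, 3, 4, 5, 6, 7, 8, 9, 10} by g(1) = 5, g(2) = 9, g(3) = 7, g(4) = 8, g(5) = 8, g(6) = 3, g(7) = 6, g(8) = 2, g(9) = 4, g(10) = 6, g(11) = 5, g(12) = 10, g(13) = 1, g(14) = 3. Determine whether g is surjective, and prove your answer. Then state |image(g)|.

Every element of the codomain has a preimage: 1 = g(13), 2 = g(8), 3 = g(6), 4 = g(9), 5 = g(1), 6 = g(7), 7 = g(3), 8 = g(4), 9 = g(2), 10 = g(12).
Hence g is surjective.
The image of g is {1, 2, 3, 4, 5, 6, 7, 8, 9, 10}, which has 10 elements.

10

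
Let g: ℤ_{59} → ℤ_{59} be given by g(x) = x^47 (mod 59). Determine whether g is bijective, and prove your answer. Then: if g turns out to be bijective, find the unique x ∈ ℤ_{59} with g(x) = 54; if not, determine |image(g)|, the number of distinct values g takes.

Since 59 is prime, the nonzero elements of ℤ_{59} form a cyclic group of order 58.
As gcd(47, 58) = 1, raising to the 47th power is a bijection on this group: if s^47 ≡ t^47 then (st^{−1})^47 = 1, and the only element of order dividing gcd(47, 58) = 1 is 1, so s = t.
With g(0) = 0 this makes g injective on all of ℤ_{59}, hence bijective (finite equal-size domain and codomain). In particular g is bijective.
Since g is bijective, we find the preimage of 54. The inverse of x ↦ x^47 on (ℤ_{59})^× is x ↦ x^21, because 47·21 = 987 = 17·58 + 1 ≡ 1 (mod 58) and x^{58} = 1 for x ≠ 0 (Fermat). So g⁻¹(54) = 54^21 mod 59.
Repeated squaring mod 59: 54^1 ≡ 54, 54^2 ≡ 54² = 2916 ≡ 25, 54^4 ≡ 25² = 625 ≡ 35, 54^8 ≡ 35² = 1225 ≡ 45, 54^16 ≡ 45² = 2025 ≡ 19. Since 21 = 16 + 4 + 1, 54^21 ≡ 19·35·54: 19·35 = 665 ≡ 16, then 16·54 = 864 ≡ 38. So 54^21 ≡ 38 (mod 59).
Hence g⁻¹(54) = 38.

38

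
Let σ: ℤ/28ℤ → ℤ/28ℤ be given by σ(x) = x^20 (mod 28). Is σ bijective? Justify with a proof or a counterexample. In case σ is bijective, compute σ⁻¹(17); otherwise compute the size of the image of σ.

σ(6): Repeated squaring mod 28: 6^1 ≡ 6, 6^2 ≡ 6² = 36 ≡ 8, 6^4 ≡ 8² = 64 ≡ 8, 6^8 ≡ 8² = 64 ≡ 8, 6^16 ≡ 8² = 64 ≡ 8. Since 20 = 16 + 4, 6^20 ≡ 8·8: 8·8 = 64 ≡ 8. So 6^20 ≡ 8 (mod 28).
σ(8): Repeated squaring mod 28: 8^1 ≡ 8, 8^2 ≡ 8² = 64 ≡ 8, 8^4 ≡ 8² = 64 ≡ 8, 8^8 ≡ 8² = 64 ≡ 8, 8^16 ≡ 8² = 64 ≡ 8. Since 20 = 16 + 4, 8^20 ≡ 8·8: 8·8 = 64 ≡ 8. So 8^20 ≡ 8 (mod 28).
So σ(6) = σ(8) = 8 while 6 ≠ 8, hence σ is not injective, hence not bijective.
Since σ is not bijective, we determine |image(σ)|. Computing x^20 mod 28 for each x (by repeated squaring, reducing mod 28 at every step), the values σ(0), σ(1), …, σ(27) are: 0, 1, 4, 9, 16, 25, 8, 21, 8, 25, 16, 9, 4, 1, 0, 1, 4, 9, 16, 25, 8, 21, 8, 25, 16, 9, 4, 1.
The distinct values are {0, 1, 4, 8, 9, 16, 21, 25}; there are 8 of them.

8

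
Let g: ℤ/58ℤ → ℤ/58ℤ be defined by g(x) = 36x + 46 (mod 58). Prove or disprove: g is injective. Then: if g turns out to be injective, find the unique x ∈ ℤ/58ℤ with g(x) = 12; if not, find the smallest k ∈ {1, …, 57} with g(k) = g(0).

We have gcd(36, 58) = 2 > 1. Taking u = 0 and v = 29: g(0) = 46 and g(29) = 36·29 + 46 = 1090 ≡ 46 (mod 58).
So g(0) = g(29) while 0 ≠ 29, thus g is not injective.
Since g is not injective, we find the least positive k with g(k) = g(0): this means 36k ≡ 0 (mod 58), i.e. 58 ∣ 36k. Since gcd(36, 58) = 2, dividing through by 2 this holds exactly when 29 ∣ 18k, and as gcd(18, 29) = 1, exactly when 29 ∣ k.
The smallest positive such k is 29.

29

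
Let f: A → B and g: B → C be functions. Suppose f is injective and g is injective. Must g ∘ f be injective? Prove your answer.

Suppose (g ∘ f)(a) = (g ∘ f)(b), i.e. g(f(a)) = g(f(b)).
Since g is injective, f(a) = f(b). Since f is injective, a = b. Thus g ∘ f is injective.

injective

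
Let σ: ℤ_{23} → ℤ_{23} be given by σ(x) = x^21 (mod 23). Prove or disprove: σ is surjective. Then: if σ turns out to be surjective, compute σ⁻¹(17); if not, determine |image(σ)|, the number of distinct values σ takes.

Since 23 is prime, the nonzero elements of ℤ_{23} form a cyclic group of order 22.
As gcd(21, 22) = 1, raising to the 21st power is a bijection on this group: if u^21 ≡ v^21 then (uv^{−1})^21 = 1, and the only element of order dividing gcd(21, 22) = 1 is 1, so u = v.
With σ(0) = 0 this makes σ injective on all of ℤ_{23}, hence bijective (finite equal-size domain and codomain). In particular σ is surjective.
Since σ is surjective, we find the preimage of 17. The inverse of x ↦ x^21 on (ℤ_{23})^× is x ↦ x^21, because 21·21 = 441 = 20·22 + 1 ≡ 1 (mod 22) and x^{22} = 1 for x ≠ 0 (Fermat). So σ⁻¹(17) = 17^21 mod 23.
Repeated squaring mod 23: 17^1 ≡ 17, 17^2 ≡ 17² = 289 ≡ 13, 17^4 ≡ 13² = 169 ≡ 8, 17^8 ≡ 8² = 64 ≡ 18, 17^16 ≡ 18² = 324 ≡ 2. Since 21 = 16 + 4 + 1, 17^21 ≡ 2·8·17: 2·8 = 16, then 16·17 = 272 ≡ 19. So 17^21 ≡ 19 (mod 23).
Hence σ⁻¹(17) = 19.

19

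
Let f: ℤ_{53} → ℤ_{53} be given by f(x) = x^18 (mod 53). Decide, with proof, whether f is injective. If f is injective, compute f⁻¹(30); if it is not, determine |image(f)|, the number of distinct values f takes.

27

f(26): Repeated squaring mod 53: 26^1 ≡ 26, 26^2 ≡ 26² = 676 ≡ 40, 26^4 ≡ 40² = 1600 ≡ 10, 26^8 ≡ 10² = 100 ≡ 47, 26^16 ≡ 47² = 2209 ≡ 36. Since 18 = 16 + 2, 26^18 ≡ 36·40: 36·40 = 1440 ≡ 9. So 26^18 ≡ 9 (mod 53).
f(27): Repeated squaring mod 53: 27^1 ≡ 27, 27^2 ≡ 27² = 729 ≡ 40, 27^4 ≡ 40² = 1600 ≡ 10, 27^8 ≡ 10² = 100 ≡ 47, 27^16 ≡ 47² = 2209 ≡ 36. Since 18 = 16 + 2, 27^18 ≡ 36·40: 36·40 = 1440 ≡ 9. So 27^18 ≡ 9 (mod 53).
So f(26) = f(27) = 9 while 26 ≠ 27, hence f is not injective.
Since f is not injective, we determine |image(f)|. Computing x^18 mod 53 for each x (by repeated squaring, reducing mod 53 at every step), the values f(0), f(1), …, f(52) are: 0, 1, 6, 29, 36, 7, 15, 47, 4, 46, 42, 16, 37, 28, 17, 44, 24, 13, 11, 25, 40, 38, 43, 52, 10, 49, 9, 9, 49, 10, 52, 43, 38, 40, 25, 11, 13, 24, 44, 17, 28, 37, 16, 42, 46, 4, 47, 15, 7, 36, 29, 6, 1.
The distinct values are {0, 1, 4, 6, 7, 9, 10, 11, 13, 15, 16, 17, 24, 25, 28, 29, 36, 37, 38, 40, 42, 43, 44, 46, 47, 49, 52}; there are 27 of them.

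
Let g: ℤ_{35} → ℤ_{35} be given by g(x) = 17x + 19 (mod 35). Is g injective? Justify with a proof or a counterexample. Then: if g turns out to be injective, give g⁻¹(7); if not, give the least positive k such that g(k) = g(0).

Recall: injectivity means: for all u, v in the domain, g(u) = g(v) implies u = v.
Suppose g(u) = g(v) in ℤ_{35}. Then 17u + 19 ≡ 17v + 19 (mod 35), thus 17(u − v) ≡ 0 (mod 35).
Since gcd(17, 35) = 1, 17 is invertible modulo 35, hence u − v ≡ 0 (mod 35), i.e. u = v.
So g is injective.
We now compute 17⁻¹ mod 35 explicitly. Euclid's algorithm: 35 = 2·17 + 1; back-substituting gives 1 = 33·17 − 16·35, so 17⁻¹ ≡ 33 (mod 35).
Since g is injective, we compute g⁻¹(7): solve 17x + 19 ≡ 7 (mod 35), i.e. 17x ≡ 23 (mod 35).
Multiplying by 17⁻¹ = 33 gives x ≡ 33·23 = 759 = 21·35 + 24 ≡ 24 (mod 35).
Check: g(24) = 17·24 + 19 = 427 = 12·35 + 7 ≡ 7 (mod 35).

24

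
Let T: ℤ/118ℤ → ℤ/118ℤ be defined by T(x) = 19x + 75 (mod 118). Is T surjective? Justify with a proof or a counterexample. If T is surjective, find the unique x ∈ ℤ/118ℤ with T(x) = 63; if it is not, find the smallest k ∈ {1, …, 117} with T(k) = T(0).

18

Recall: surjectivity means every element of the codomain has a preimage under T.
Since gcd(19, 118) = 1, 19 is invertible modulo 118. Euclid's algorithm: 118 = 6·19 + 4, 19 = 4·4 + 3, 4 = 1·3 + 1; back-substituting gives 1 = 87·19 − 14·118, so 19⁻¹ ≡ 87 (mod 118).
Then y ↦ 87(y − 75) is a two-sided inverse to T, so every y ∈ ℤ/118ℤ has a preimage.
Hence T is surjective.
Since T is surjective, we compute T⁻¹(63): solve 19x + 75 ≡ 63 (mod 118), i.e. 19x ≡ 106 (mod 118).
Multiplying by 19⁻¹ = 87 gives x ≡ 87·106 = 9222 = 78·118 + 18 ≡ 18 (mod 118).
Check: T(18) = 19·18 + 75 = 417 = 3·118 + 63 ≡ 63 (mod 118).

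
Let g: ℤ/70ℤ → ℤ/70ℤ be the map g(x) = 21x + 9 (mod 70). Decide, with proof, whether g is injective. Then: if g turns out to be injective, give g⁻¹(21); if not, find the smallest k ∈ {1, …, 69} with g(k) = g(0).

Recall: g is injective when g(x_1) = g(x_2) forces x_1 = x_2.
We have gcd(21, 70) = 7 > 1. Taking x_1 = 0 and x_2 = 10: g(0) = 9 and g(10) = 21·10 + 9 = 219 ≡ 9 (mod 70).
So g(0) = g(10) while 0 ≠ 10, therefore g is not injective.
Since g is not injective, we find the least positive k with g(k) = g(0): this means 21k ≡ 0 (mod 70), i.e. 70 ∣ 21k. Since gcd(21, 70) = 7, dividing through by 7 this holds exactly when 10 ∣ 3k, and as gcd(3, 10) = 1, exactly when 10 ∣ k.
The smallest positive such k is 10.

10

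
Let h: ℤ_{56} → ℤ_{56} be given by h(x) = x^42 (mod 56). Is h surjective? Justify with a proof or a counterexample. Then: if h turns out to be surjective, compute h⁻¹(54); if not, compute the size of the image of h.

h(1) = 1^42 = 1.
h(3): Repeated squaring mod 56: 3^1 ≡ 3, 3^2 ≡ 3² = 9, 3^4 ≡ 9² = 81 ≡ 25, 3^8 ≡ 25² = 625 ≡ 9, 3^16 ≡ 9² = 81 ≡ 25, 3^32 ≡ 25² = 625 ≡ 9. Since 42 = 32 + 8 + 2, 3^42 ≡ 9·9·9: 9·9 = 81 ≡ 25, then 25·9 = 225 ≡ 1. So 3^42 ≡ 1 (mod 56).
So h(1) = h(3) = 1 while 1 ≠ 3, hence h is not injective.
A non-injective map from the 56-element set ℤ_{56} to itself takes at most 55 distinct values, so it cannot be surjective. Therefore h is not surjective.
Since h is not surjective, we determine |image(h)|. Computing x^42 mod 56 for each x (by repeated squaring, reducing mod 56 at every step), the values h(0), h(1), …, h(55) are: 0, 1, 8, 1, 8, 1, 8, 49, 8, 1, 8, 1, 8, 1, 0, 1, 8, 1, 8, 1, 8, 49, 8, 1, 8, 1, 8, 1, 0, 1, 8, 1, 8, 1, 8, 49, 8, 1, 8, 1, 8, 1, 0, 1, 8, 1, 8, 1, 8, 49, 8, 1, 8, 1, 8, 1.
The distinct values are {0, 1, 8, 49}; there are 4 of them.

4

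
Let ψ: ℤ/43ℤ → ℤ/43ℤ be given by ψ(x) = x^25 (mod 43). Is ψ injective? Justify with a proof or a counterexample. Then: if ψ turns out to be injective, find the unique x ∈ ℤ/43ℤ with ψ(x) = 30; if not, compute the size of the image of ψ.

18

Since 43 is prime, the nonzero elements of ℤ/43ℤ form a cyclic group of order 42.
As gcd(25, 42) = 1, raising to the 25th power is a bijection on this group: if a^25 ≡ b^25 then (ab^{−1})^25 = 1, and the only element of order dividing gcd(25, 42) = 1 is 1, so a = b.
With ψ(0) = 0 this makes ψ injective on all of ℤ/43ℤ, hence bijective (finite equal-size domain and codomain). In particular ψ is injective.
Since ψ is injective, we find the preimage of 30. The inverse of x ↦ x^25 on (ℤ/43ℤ)^× is x ↦ x^37, because 25·37 = 925 = 22·42 + 1 ≡ 1 (mod 42) and x^{42} = 1 for x ≠ 0 (Fermat). So ψ⁻¹(30) = 30^37 mod 43.
Repeated squaring mod 43: 30^1 ≡ 30, 30^2 ≡ 30² = 900 ≡ 40, 30^4 ≡ 40² = 1600 ≡ 9, 30^8 ≡ 9² = 81 ≡ 38, 30^16 ≡ 38² = 1444 ≡ 25, 30^32 ≡ 25² = 625 ≡ 23. Since 37 = 32 + 4 + 1, 30^37 ≡ 23·9·30: 23·9 = 207 ≡ 35, then 35·30 = 1050 ≡ 18. So 30^37 ≡ 18 (mod 43).
Hence ψ⁻¹(30) = 18.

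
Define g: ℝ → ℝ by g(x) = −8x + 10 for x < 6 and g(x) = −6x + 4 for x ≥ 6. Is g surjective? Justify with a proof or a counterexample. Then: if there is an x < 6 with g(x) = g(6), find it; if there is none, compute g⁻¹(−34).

21/4

Both pieces are strictly decreasing (slopes −8 and −6), so each is injective on its own interval.
The left piece maps (−∞, 6) onto (−38, ∞); the right piece maps [6, ∞) onto (−∞, −32].
The union (−38, ∞) ∪ (−∞, −32] covers ℝ, so g is surjective.
For the follow-up: the images overlap, so an x < 6 with g(x) = g(6) exists. g(6) = −32; solving −8x + 10 = −32 for x < 6 gives x = (−32 − 10)/(−8) = 21/4.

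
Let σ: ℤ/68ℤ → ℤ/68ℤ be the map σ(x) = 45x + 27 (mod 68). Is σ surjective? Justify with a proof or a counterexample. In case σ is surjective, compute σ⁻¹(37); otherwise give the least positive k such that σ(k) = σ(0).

Since gcd(45, 68) = 1, 45 is invertible modulo 68. Euclid's algorithm: 68 = 1·45 + 23, 45 = 1·23 + 22, 23 = 1·22 + 1; back-substituting gives 1 = 65·45 − 43·68, so 45⁻¹ ≡ 65 (mod 68).
For any y ∈ ℤ/68ℤ, x = 65(y − 27) mod 68 satisfies σ(x) = 45·65(y − 27) + 27 ≡ y (since 45·65 ≡ 1 mod 68). So every y has a preimage.
Hence σ is surjective.
Since σ is surjective, we find σ⁻¹(37): we need 45x ≡ 37 − 27 ≡ 10 (mod 68). Using 45⁻¹ = 65: x ≡ 65·10 = 650 = 9·68 + 38, so x = 38.
Check: σ(38) = 45·38 + 27 = 1737 = 25·68 + 37 ≡ 37 (mod 68).

38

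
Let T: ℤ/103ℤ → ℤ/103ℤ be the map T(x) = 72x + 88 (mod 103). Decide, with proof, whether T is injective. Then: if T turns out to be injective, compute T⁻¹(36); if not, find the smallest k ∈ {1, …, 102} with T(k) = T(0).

Recall: T is injective if T(a) = T(b) implies a = b.
If T(a) = T(b), then 72a ≡ 72b (mod 103). Because gcd(72, 103) = 1, we may cancel 72 to get a ≡ b (mod 103).
Therefore T is injective.
We now compute 72⁻¹ mod 103 explicitly. Euclid's algorithm: 103 = 1·72 + 31, 72 = 2·31 + 10, 31 = 3·10 + 1; back-substituting gives 1 = 93·72 − 65·103, so 72⁻¹ ≡ 93 (mod 103).
Since T is injective, we compute T⁻¹(36): solve 72x + 88 ≡ 36 (mod 103), i.e. 72x ≡ 51 (mod 103).
Multiplying by 72⁻¹ = 93 gives x ≡ 93·51 = 4743 = 46·103 + 5 ≡ 5 (mod 103).
Check: T(5) = 72·5 + 88 = 448 = 4·103 + 36 ≡ 36 (mod 103).

5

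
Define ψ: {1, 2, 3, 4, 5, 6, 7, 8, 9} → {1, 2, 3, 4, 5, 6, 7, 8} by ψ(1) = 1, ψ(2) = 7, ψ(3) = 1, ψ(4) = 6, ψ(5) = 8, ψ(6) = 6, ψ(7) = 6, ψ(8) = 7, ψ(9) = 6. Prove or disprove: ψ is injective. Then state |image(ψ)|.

ψ(1) = 1 = ψ(3) with 1 ≠ 3, so ψ is not injective.
The image of ψ is {1, 6, 7, 8}, which has 4 elements.

4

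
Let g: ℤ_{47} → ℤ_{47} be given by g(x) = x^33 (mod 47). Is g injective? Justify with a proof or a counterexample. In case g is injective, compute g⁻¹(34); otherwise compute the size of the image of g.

Since 47 is prime, the nonzero elements of ℤ_{47} form a cyclic group of order 46.
As gcd(33, 46) = 1, raising to the 33rd power is a bijection on this group: if x_1^33 ≡ x_2^33 then (x_1x_2^{−1})^33 = 1, and the only element of order dividing gcd(33, 46) = 1 is 1, so x_1 = x_2.
With g(0) = 0 this makes g injective on all of ℤ_{47}, hence bijective (finite equal-size domain and codomain). In particular g is injective.
Since g is injective, we find the preimage of 34. The inverse of x ↦ x^33 on (ℤ_{47})^× is x ↦ x^7, because 33·7 = 231 = 5·46 + 1 ≡ 1 (mod 46) and x^{46} = 1 for x ≠ 0 (Fermat). So g⁻¹(34) = 34^7 mod 47.
Repeated squaring mod 47: 34^1 ≡ 34, 34^2 ≡ 34² = 1156 ≡ 28, 34^4 ≡ 28² = 784 ≡ 32. Since 7 = 4 + 2 + 1, 34^7 ≡ 32·28·34: 32·28 = 896 ≡ 3, then 3·34 = 102 ≡ 8. So 34^7 ≡ 8 (mod 47).
Hence g⁻¹(34) = 8.

8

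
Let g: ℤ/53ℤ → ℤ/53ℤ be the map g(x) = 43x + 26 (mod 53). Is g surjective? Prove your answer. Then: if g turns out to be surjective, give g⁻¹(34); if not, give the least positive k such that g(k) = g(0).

Since gcd(43, 53) = 1, 43 is invertible modulo 53. Euclid's algorithm: 53 = 1·43 + 10, 43 = 4·10 + 3, 10 = 3·3 + 1; back-substituting gives 1 = 37·43 − 30·53, so 43⁻¹ ≡ 37 (mod 53).
For any y ∈ ℤ/53ℤ, x = 37(y − 26) mod 53 satisfies g(x) = 43·37(y − 26) + 26 ≡ y (since 43·37 ≡ 1 mod 53). So every y has a preimage.
Therefore g is surjective.
Since g is surjective, we compute g⁻¹(34): solve 43x + 26 ≡ 34 (mod 53), i.e. 43x ≡ 8 (mod 53).
Multiplying by 43⁻¹ = 37 gives x ≡ 37·8 = 296 = 5·53 + 31 ≡ 31 (mod 53).
Check: g(31) = 43·31 + 26 = 1359 = 25·53 + 34 ≡ 34 (mod 53).

31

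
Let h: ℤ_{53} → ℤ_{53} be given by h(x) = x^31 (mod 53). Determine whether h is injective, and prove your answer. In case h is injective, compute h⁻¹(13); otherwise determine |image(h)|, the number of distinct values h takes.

Since 53 is prime, the nonzero elements of ℤ_{53} form a cyclic group of order 52.
As gcd(31, 52) = 1, raising to the 31st power is a bijection on this group: if s^31 ≡ t^31 then (st^{−1})^31 = 1, and the only element of order dividing gcd(31, 52) = 1 is 1, so s = t.
With h(0) = 0 this makes h injective on all of ℤ_{53}, hence bijective (finite equal-size domain and codomain). In particular h is injective.
Since h is injective, we find the preimage of 13. The inverse of x ↦ x^31 on (ℤ_{53})^× is x ↦ x^47, because 31·47 = 1457 = 28·52 + 1 ≡ 1 (mod 52) and x^{52} = 1 for x ≠ 0 (Fermat). So h⁻¹(13) = 13^47 mod 53.
Repeated squaring mod 53: 13^1 ≡ 13, 13^2 ≡ 13² = 169 ≡ 10, 13^4 ≡ 10² = 100 ≡ 47, 13^8 ≡ 47² = 2209 ≡ 36, 13^16 ≡ 36² = 1296 ≡ 24, 13^32 ≡ 24² = 576 ≡ 46. Since 47 = 32 + 8 + 4 + 2 + 1, 13^47 ≡ 46·36·47·10·13: 46·36 = 1656 ≡ 13, then 13·47 = 611 ≡ 28, then 28·10 = 280 ≡ 15, then 15·13 = 195 ≡ 36. So 13^47 ≡ 36 (mod 53).
Hence h⁻¹(13) = 36.

36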